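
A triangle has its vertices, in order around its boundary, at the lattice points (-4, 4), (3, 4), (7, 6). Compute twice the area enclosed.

The shoelace formula gives twice the area as |[(-4)·4 − 3·4] + [3·6 − 7·4] + [7·4 − (-4)·6]| = 14, so the area is 7.

14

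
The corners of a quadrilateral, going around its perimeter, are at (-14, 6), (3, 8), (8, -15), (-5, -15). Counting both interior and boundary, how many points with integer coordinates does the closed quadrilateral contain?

347

Using the shoelace formula, 2A = |((-14)·8 − 3·6) + (3·(-15) − 8·8) + (8·(-15) − (-5)·(-15)) + ((-5)·6 − (-14)·(-15))| = 674, so the area is 337.
Along each edge there are gcd(|Δx|,|Δy|)+1 lattice points, so counting each shared vertex once the boundary has gcd(17,2) + gcd(5,23) + gcd(13,0) + gcd(9,21) = 1+1+13+3 = 18.
Pick's theorem gives I = A − B/2 + 1 = 337 − 18/2 + 1 = 329, so the closed region contains I + B = 329 + 18 = 347 lattice points.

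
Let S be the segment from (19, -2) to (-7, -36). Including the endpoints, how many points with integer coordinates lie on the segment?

The number of lattice points on a segment between lattice points is gcd(|Δx|,|Δy|) + 1 = gcd(26,34) + 1 = 2 + 1 = 3.

3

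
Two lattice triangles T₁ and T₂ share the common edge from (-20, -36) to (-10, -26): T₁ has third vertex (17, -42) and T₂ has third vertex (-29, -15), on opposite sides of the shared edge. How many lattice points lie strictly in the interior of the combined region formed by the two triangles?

363

The union is the simple quadrilateral with vertices (-20, -36), (17, -42), (-10, -26), (-29, -15) in order.
By the shoelace formula, twice the signed area is |[(-20)·(-42) − 17·(-36)] + [17·(-26) − (-10)·(-42)] + [(-10)·(-15) − (-29)·(-26)] + [(-29)·(-36) − (-20)·(-15)]| = 730, so the area is 365.
The number of boundary lattice points is Σ gcd(|Δx|,|Δy|) = gcd(37,6) + gcd(27,16) + gcd(19,11) + gcd(9,21) = 1+1+1+3 = 6.
By Pick's theorem I = A − B/2 + 1 = 365 − 6/2 + 1 = 363.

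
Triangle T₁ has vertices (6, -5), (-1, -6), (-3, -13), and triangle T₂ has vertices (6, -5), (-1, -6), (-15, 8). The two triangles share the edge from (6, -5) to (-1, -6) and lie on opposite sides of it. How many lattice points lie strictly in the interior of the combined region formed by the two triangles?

72

The union is the simple quadrilateral with vertices (6, -5), (-3, -13), (-1, -6), (-15, 8) in order.
By the shoelace formula, twice the signed area is |[6·(-13) − (-3)·(-5)] + [(-3)·(-6) − (-1)·(-13)] + [(-1)·8 − (-15)·(-6)] + [(-15)·(-5) − 6·8]| = 159, so the area is 79.5.
Along each edge there are gcd(|Δx|,|Δy|)+1 lattice points, so counting each shared vertex once the boundary has gcd(9,8) + gcd(2,7) + gcd(14,14) + gcd(21,13) = 1+1+14+1 = 17.
By Pick's theorem I = A − B/2 + 1 = 79.5 − 17/2 + 1 = 72.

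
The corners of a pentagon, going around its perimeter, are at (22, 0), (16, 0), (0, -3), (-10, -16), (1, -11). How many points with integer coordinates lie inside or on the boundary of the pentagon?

151

Using the shoelace formula, 2A = |[22·0 − 16·0] + [16·(-3) − 0·0] + [0·(-16) − (-10)·(-3)] + [(-10)·(-11) − 1·(-16)] + [1·0 − 22·(-11)]| = 290, so the area is 145.
Summing gcd(|Δx|,|Δy|) over the edges gives the boundary count: gcd(6,0) + gcd(16,3) + gcd(10,13) + gcd(11,5) + gcd(21,11) = 6+1+1+1+1 = 10.
Pick's theorem gives I = A − B/2 + 1 = 145 − 10/2 + 1 = 141, so the closed region contains I + B = 141 + 10 = 151 lattice points.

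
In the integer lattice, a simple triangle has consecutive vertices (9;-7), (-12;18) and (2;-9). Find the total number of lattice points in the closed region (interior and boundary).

Using the shoelace formula, 2A = |[9·18 − (-12)·(-7)] + [(-12)·(-9) − 2·18] + [2·(-7) − 9·(-9)]| = 217, so the area is 108.5.
Summing gcd(|Δx|,|Δy|) over the edges gives the boundary count: gcd(21,25) + gcd(14,27) + gcd(7,2) = 1+1+1 = 3.
Pick's theorem gives I = A − B/2 + 1 = 108.5 − 3/2 + 1 = 108, so the closed region contains I + B = 108 + 3 = 111 lattice points.

111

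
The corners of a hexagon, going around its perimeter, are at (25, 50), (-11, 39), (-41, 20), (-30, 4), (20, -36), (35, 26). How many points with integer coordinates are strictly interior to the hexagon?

3603

By the shoelace formula, twice the signed area is |[25·39 − (-11)·50] + [(-11)·20 − (-41)·39] + [(-41)·4 − (-30)·20] + [(-30)·(-36) − 20·4] + [20·26 − 35·(-36)] + [35·50 − 25·26]| = 7220, so the area is 3610.
The number of boundary lattice points is Σ gcd(|Δx|,|Δy|) = gcd(36,11) + gcd(30,19) + gcd(11,16) + gcd(50,40) + gcd(15,62) + gcd(10,24) = 1+1+1+10+1+2 = 16.
By Pick's theorem A = I + B/2 − 1, so I = 3610 − 16/2 + 1 = 3603.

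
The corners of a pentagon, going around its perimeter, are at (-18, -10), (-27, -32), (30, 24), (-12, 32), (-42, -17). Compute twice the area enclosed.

3528

Using the shoelace formula, 2A = |[(-18)·(-32) − (-27)·(-10)] + [(-27)·24 − 30·(-32)] + [30·32 − (-12)·24] + [(-12)·(-17) − (-42)·32] + [(-42)·(-10) − (-18)·(-17)]| = 3528, so the area is 1764.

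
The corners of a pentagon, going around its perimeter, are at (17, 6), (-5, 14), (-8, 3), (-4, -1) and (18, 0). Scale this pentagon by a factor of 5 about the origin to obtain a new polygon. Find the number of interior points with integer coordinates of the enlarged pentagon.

6366

By the shoelace formula, twice the signed area is |(17·14 − (-5)·6) + ((-5)·3 − (-8)·14) + ((-8)·(-1) − (-4)·3) + ((-4)·0 − 18·(-1)) + (18·6 − 17·0)| = 511, so the area is 511/2.
The number of boundary lattice points is Σ gcd(|Δx|,|Δy|) = gcd(22,8) + gcd(3,11) + gcd(4,4) + gcd(22,1) + gcd(1,6) = 2+1+4+1+1 = 9.
Scaling by 5 multiplies the area by 5² = 25 (so the new area is 6387.5) and multiplies the boundary lattice-point count by 5, giving 45.
By Pick's theorem, the interior count of the dilated polygon is 6387.5 − 45/2 + 1 = 6366.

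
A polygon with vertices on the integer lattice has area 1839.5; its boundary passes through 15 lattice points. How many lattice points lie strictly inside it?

Pick's theorem A = I + B/2 − 1 rearranges to I = A − B/2 + 1 = 1839.5 − 15/2 + 1 = 1833.

1833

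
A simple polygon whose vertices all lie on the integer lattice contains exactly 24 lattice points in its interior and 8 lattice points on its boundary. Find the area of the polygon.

By Pick's theorem, A = I + B/2 − 1 = 24 + 8/2 − 1 = 27.

27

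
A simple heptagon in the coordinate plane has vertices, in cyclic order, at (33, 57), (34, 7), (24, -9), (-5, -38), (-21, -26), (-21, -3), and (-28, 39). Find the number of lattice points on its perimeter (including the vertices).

67

Along each edge there are gcd(|Δx|,|Δy|)+1 lattice points, so counting each shared vertex once the boundary has gcd(1,50) + gcd(10,16) + gcd(29,29) + gcd(16,12) + gcd(0,23) + gcd(7,42) + gcd(61,18) = 1+2+29+4+23+7+1 = 67.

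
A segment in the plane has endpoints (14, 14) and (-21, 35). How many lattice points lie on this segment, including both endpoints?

8

The number of lattice points on a segment between lattice points is gcd(|Δx|,|Δy|) + 1 = gcd(35,21) + 1 = 7 + 1 = 8.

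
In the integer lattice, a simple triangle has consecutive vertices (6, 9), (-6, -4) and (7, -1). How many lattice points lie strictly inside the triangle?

Using the shoelace formula, 2A = |[6·(-4) − (-6)·9] + [(-6)·(-1) − 7·(-4)] + [7·9 − 6·(-1)]| = 133, so the area is 133/2.
Along each edge there are gcd(|Δx|,|Δy|)+1 lattice points, so counting each shared vertex once the boundary has gcd(12,13) + gcd(13,3) + gcd(1,10) = 1+1+1 = 3.
By Pick's theorem A = I + B/2 − 1, so I = 133/2 − 3/2 + 1 = 66.

66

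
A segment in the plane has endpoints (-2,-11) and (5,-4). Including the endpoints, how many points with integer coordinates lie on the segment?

8

The number of lattice points on a segment between lattice points is gcd(|Δx|,|Δy|) + 1 = gcd(7,7) + 1 = 7 + 1 = 8.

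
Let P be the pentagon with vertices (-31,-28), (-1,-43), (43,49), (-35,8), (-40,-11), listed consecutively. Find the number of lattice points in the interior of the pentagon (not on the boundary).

Using the shoelace formula, 2A = |((-31)·(-43) − (-1)·(-28)) + ((-1)·49 − 43·(-43)) + (43·8 − (-35)·49) + ((-35)·(-11) − (-40)·8) + ((-40)·(-28) − (-31)·(-11))| = 6648, so the area is 3324.
Along each edge there are gcd(|Δx|,|Δy|)+1 lattice points, so counting each shared vertex once the boundary has gcd(30,15) + gcd(44,92) + gcd(78,41) + gcd(5,19) + gcd(9,17) = 15+4+1+1+1 = 22.
By Pick's theorem A = I + B/2 − 1, so I = 3324 − 22/2 + 1 = 3314.

3314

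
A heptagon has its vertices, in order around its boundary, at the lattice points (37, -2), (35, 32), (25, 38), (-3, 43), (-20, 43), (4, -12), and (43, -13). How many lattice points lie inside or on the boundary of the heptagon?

Using the shoelace formula, 2A = |[37·32 − 35·(-2)] + [35·38 − 25·32] + [25·43 − (-3)·38] + [(-3)·43 − (-20)·43] + [(-20)·(-12) − 4·43] + [4·(-13) − 43·(-12)] + [43·(-2) − 37·(-13)]| = 4631, so the area is 2315.5.
Summing gcd(|Δx|,|Δy|) over the edges gives the boundary count: gcd(2,34) + gcd(10,6) + gcd(28,5) + gcd(17,0) + gcd(24,55) + gcd(39,1) + gcd(6,11) = 2+2+1+17+1+1+1 = 25.
Pick's theorem gives I = A − B/2 + 1 = 2315.5 − 25/2 + 1 = 2304, so the closed region contains I + B = 2304 + 25 = 2329 lattice points.

2329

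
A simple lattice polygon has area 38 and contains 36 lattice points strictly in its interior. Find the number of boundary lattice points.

Pick's theorem gives A = I + B/2 − 1, so B = 2(A − I + 1) = 2(38 − 36 + 1) = 6.

6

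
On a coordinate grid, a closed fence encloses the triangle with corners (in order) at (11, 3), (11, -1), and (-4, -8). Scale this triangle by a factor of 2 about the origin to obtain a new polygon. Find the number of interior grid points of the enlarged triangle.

115

The shoelace formula gives twice the area as |[11·(-1) − 11·3] + [11·(-8) − (-4)·(-1)] + [(-4)·3 − 11·(-8)]| = 60, so the area is 30.
Summing gcd(|Δx|,|Δy|) over the edges gives the boundary count: gcd(0,4) + gcd(15,7) + gcd(15,11) = 4+1+1 = 6.
Scaling by 2 multiplies the area by 2² = 4 (so the new area is 120) and multiplies the boundary lattice-point count by 2, giving 12.
By Pick's theorem, the interior count of the dilated polygon is 120 − 12/2 + 1 = 115.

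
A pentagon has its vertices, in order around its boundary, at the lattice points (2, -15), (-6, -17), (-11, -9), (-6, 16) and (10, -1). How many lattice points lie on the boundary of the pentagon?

11

Summing gcd(|Δx|,|Δy|) over the edges gives the boundary count: gcd(8,2) + gcd(5,8) + gcd(5,25) + gcd(16,17) + gcd(8,14) = 2+1+5+1+2 = 11.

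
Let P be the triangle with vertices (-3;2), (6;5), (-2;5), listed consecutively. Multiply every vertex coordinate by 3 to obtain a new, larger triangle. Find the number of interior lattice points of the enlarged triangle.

91

Using the shoelace formula, 2A = |[(-3)·5 − 6·2] + [6·5 − (-2)·5] + [(-2)·2 − (-3)·5]| = 24, so the area is 12.
The number of boundary lattice points is Σ gcd(|Δx|,|Δy|) = gcd(9,3) + gcd(8,0) + gcd(1,3) = 3+8+1 = 12.
Scaling by 3 multiplies the area by 3² = 9 (so the new area is 108) and multiplies the boundary lattice-point count by 3, giving 36.
By Pick's theorem, the interior count of the dilated polygon is 108 − 36/2 + 1 = 91.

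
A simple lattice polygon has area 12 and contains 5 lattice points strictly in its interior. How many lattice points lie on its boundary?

16

Pick's theorem gives A = I + B/2 − 1, so B = 2(A − I + 1) = 2(12 − 5 + 1) = 16.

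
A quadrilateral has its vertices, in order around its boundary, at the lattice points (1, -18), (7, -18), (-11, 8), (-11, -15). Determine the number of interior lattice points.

Using the shoelace formula, 2A = |[1·(-18) − 7·(-18)] + [7·8 − (-11)·(-18)] + [(-11)·(-15) − (-11)·8] + [(-11)·(-18) − 1·(-15)]| = 432, so the area is 216.
Along each edge there are gcd(|Δx|,|Δy|)+1 lattice points, so counting each shared vertex once the boundary has gcd(6,0) + gcd(18,26) + gcd(0,23) + gcd(12,3) = 6+2+23+3 = 34.
By Pick's theorem A = I + B/2 − 1, so I = 216 − 34/2 + 1 = 200.

200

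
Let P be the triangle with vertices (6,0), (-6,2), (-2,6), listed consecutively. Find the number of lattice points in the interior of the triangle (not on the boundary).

25

By the shoelace formula, twice the signed area is |[6·2 − (-6)·0] + [(-6)·6 − (-2)·2] + [(-2)·0 − 6·6]| = 56, so the area is 28.
The number of boundary lattice points is Σ gcd(|Δx|,|Δy|) = gcd(12,2) + gcd(4,4) + gcd(8,6) = 2+4+2 = 8.
By Pick's theorem A = I + B/2 − 1, so I = 28 − 8/2 + 1 = 25.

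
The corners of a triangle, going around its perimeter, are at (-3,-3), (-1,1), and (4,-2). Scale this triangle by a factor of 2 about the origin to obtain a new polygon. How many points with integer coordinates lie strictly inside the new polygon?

The shoelace formula gives twice the area as |((-3)·1 − (-1)·(-3)) + ((-1)·(-2) − 4·1) + (4·(-3) − (-3)·(-2))| = 26, so the area is 13.
Summing gcd(|Δx|,|Δy|) over the edges gives the boundary count: gcd(2,4) + gcd(5,3) + gcd(7,1) = 2+1+1 = 4.
Scaling by 2 multiplies the area by 2² = 4 (so the new area is 52) and multiplies the boundary lattice-point count by 2, giving 8.
By Pick's theorem, the interior count of the dilated polygon is 52 − 8/2 + 1 = 49.

49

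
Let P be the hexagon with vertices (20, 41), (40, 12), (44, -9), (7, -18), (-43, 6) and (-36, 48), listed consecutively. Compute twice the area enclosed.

8033

Using the shoelace formula, 2A = |[20·12 − 40·41] + [40·(-9) − 44·12] + [44·(-18) − 7·(-9)] + [7·6 − (-43)·(-18)] + [(-43)·48 − (-36)·6] + [(-36)·41 − 20·48]| = 8033, so the area is 4016.5.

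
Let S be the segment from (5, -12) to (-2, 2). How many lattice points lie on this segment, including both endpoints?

The number of lattice points on a segment between lattice points is gcd(|Δx|,|Δy|) + 1 = gcd(7,14) + 1 = 7 + 1 = 8.

8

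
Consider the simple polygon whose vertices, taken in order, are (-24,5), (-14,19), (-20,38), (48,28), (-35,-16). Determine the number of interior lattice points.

By the shoelace formula, twice the signed area is |((-24)·19 − (-14)·5) + ((-14)·38 − (-20)·19) + ((-20)·28 − 48·38) + (48·(-16) − (-35)·28) + ((-35)·5 − (-24)·(-16))| = 3269, so the area is 3269/2.
Summing gcd(|Δx|,|Δy|) over the edges gives the boundary count: gcd(10,14) + gcd(6,19) + gcd(68,10) + gcd(83,44) + gcd(11,21) = 2+1+2+1+1 = 7.
By Pick's theorem A = I + B/2 − 1, so I = 3269/2 − 7/2 + 1 = 1632.

1632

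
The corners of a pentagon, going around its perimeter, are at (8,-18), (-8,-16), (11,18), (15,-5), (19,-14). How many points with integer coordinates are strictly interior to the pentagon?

The shoelace formula gives twice the area as |(8·(-16) − (-8)·(-18)) + ((-8)·18 − 11·(-16)) + (11·(-5) − 15·18) + (15·(-14) − 19·(-5)) + (19·(-18) − 8·(-14))| = 910, so the area is 455.
Summing gcd(|Δx|,|Δy|) over the edges gives the boundary count: gcd(16,2) + gcd(19,34) + gcd(4,23) + gcd(4,9) + gcd(11,4) = 2+1+1+1+1 = 6.
Pick's theorem gives I = A − B/2 + 1 = 455 − 6/2 + 1 = 453.

453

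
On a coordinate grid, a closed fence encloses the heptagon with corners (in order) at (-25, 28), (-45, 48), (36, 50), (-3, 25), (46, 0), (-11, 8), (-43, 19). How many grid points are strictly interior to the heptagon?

The shoelace formula gives twice the area as |((-25)·48 − (-45)·28) + ((-45)·50 − 36·48) + (36·25 − (-3)·50) + ((-3)·0 − 46·25) + (46·8 − (-11)·0) + ((-11)·19 − (-43)·8) + ((-43)·28 − (-25)·19)| = 4244, so the area is 2122.
The number of boundary lattice points is Σ gcd(|Δx|,|Δy|) = gcd(20,20) + gcd(81,2) + gcd(39,25) + gcd(49,25) + gcd(57,8) + gcd(32,11) + gcd(18,9) = 20+1+1+1+1+1+9 = 34.
Pick's theorem gives I = A − B/2 + 1 = 2122 − 34/2 + 1 = 2106.

2106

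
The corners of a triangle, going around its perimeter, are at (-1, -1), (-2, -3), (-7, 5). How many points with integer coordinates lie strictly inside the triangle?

6

By the shoelace formula, twice the signed area is |[(-1)·(-3) − (-2)·(-1)] + [(-2)·5 − (-7)·(-3)] + [(-7)·(-1) − (-1)·5]| = 18, so the area is 9.
Summing gcd(|Δx|,|Δy|) over the edges gives the boundary count: gcd(1,2) + gcd(5,8) + gcd(6,6) = 1+1+6 = 8.
By Pick's theorem A = I + B/2 − 1, so I = 9 − 8/2 + 1 = 6.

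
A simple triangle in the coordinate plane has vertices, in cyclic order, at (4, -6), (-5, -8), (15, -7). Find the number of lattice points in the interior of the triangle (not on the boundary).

Using the shoelace formula, 2A = |(4·(-8) − (-5)·(-6)) + ((-5)·(-7) − 15·(-8)) + (15·(-6) − 4·(-7))| = 31, so the area is 15.5.
The number of boundary lattice points is Σ gcd(|Δx|,|Δy|) = gcd(9,2) + gcd(20,1) + gcd(11,1) = 1+1+1 = 3.
Pick's theorem gives I = A − B/2 + 1 = 15.5 − 3/2 + 1 = 15.

15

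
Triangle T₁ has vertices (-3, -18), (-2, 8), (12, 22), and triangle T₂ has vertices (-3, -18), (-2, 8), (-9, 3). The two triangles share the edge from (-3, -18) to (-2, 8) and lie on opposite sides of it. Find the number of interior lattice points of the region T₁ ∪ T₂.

The union is the simple quadrilateral with vertices (-3, -18), (12, 22), (-2, 8), (-9, 3) in order.
The shoelace formula gives twice the area as |[(-3)·22 − 12·(-18)] + [12·8 − (-2)·22] + [(-2)·3 − (-9)·8] + [(-9)·(-18) − (-3)·3]| = 527, so the area is 263.5.
The number of boundary lattice points is Σ gcd(|Δx|,|Δy|) = gcd(15,40) + gcd(14,14) + gcd(7,5) + gcd(6,21) = 5+14+1+3 = 23.
By Pick's theorem I = A − B/2 + 1 = 263.5 − 23/2 + 1 = 253.

253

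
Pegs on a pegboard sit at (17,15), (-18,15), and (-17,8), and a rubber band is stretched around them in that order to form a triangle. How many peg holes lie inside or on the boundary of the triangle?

142

By the shoelace formula, twice the signed area is |(17·15 − (-18)·15) + ((-18)·8 − (-17)·15) + ((-17)·15 − 17·8)| = 245, so the area is 122.5.
The number of boundary lattice points is Σ gcd(|Δx|,|Δy|) = gcd(35,0) + gcd(1,7) + gcd(34,7) = 35+1+1 = 37.
Pick's theorem gives I = A − B/2 + 1 = 122.5 − 37/2 + 1 = 105, so the closed region contains I + B = 105 + 37 = 142 lattice points.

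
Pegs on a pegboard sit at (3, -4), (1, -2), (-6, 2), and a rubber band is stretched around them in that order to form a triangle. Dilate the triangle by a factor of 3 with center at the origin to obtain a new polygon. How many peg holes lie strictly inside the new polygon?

By the shoelace formula, twice the signed area is |(3·(-2) − 1·(-4)) + (1·2 − (-6)·(-2)) + ((-6)·(-4) − 3·2)| = 6, so the area is 3.
Summing gcd(|Δx|,|Δy|) over the edges gives the boundary count: gcd(2,2) + gcd(7,4) + gcd(9,6) = 2+1+3 = 6.
Scaling by 3 multiplies the area by 3² = 9 (so the new area is 27) and multiplies the boundary lattice-point count by 3, giving 18.
By Pick's theorem, the interior count of the dilated polygon is 27 − 18/2 + 1 = 19.

19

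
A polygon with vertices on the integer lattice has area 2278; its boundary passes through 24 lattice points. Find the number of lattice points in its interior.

2267

Pick's theorem A = I + B/2 − 1 rearranges to I = A − B/2 + 1 = 2278 − 24/2 + 1 = 2267.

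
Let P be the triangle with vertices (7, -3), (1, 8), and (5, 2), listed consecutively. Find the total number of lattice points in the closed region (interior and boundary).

Using the shoelace formula, 2A = |(7·8 − 1·(-3)) + (1·2 − 5·8) + (5·(-3) − 7·2)| = 8, so the area is 4.
Summing gcd(|Δx|,|Δy|) over the edges gives the boundary count: gcd(6,11) + gcd(4,6) + gcd(2,5) = 1+2+1 = 4.
Pick's theorem gives I = A − B/2 + 1 = 4 − 4/2 + 1 = 3, so the closed region contains I + B = 3 + 4 = 7 lattice points.

7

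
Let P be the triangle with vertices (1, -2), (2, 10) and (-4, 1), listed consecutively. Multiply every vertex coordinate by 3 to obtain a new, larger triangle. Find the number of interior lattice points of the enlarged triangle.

277

The shoelace formula gives twice the area as |(1·10 − 2·(-2)) + (2·1 − (-4)·10) + ((-4)·(-2) − 1·1)| = 63, so the area is 63/2.
Along each edge there are gcd(|Δx|,|Δy|)+1 lattice points, so counting each shared vertex once the boundary has gcd(1,12) + gcd(6,9) + gcd(5,3) = 1+3+1 = 5.
Scaling by 3 multiplies the area by 3² = 9 (so the new area is 567/2) and multiplies the boundary lattice-point count by 3, giving 15.
By Pick's theorem, the interior count of the dilated polygon is 567/2 − 15/2 + 1 = 277.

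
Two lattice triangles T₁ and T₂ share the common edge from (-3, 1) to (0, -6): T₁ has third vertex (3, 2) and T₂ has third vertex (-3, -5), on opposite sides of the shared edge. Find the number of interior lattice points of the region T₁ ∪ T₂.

28

The union is the simple quadrilateral with vertices (-3, 1), (3, 2), (0, -6), (-3, -5) in order.
Using the shoelace formula, 2A = |[(-3)·2 − 3·1] + [3·(-6) − 0·2] + [0·(-5) − (-3)·(-6)] + [(-3)·1 − (-3)·(-5)]| = 63, so the area is 31.5.
The number of boundary lattice points is Σ gcd(|Δx|,|Δy|) = gcd(6,1) + gcd(3,8) + gcd(3,1) + gcd(0,6) = 1+1+1+6 = 9.
By Pick's theorem I = A − B/2 + 1 = 31.5 − 9/2 + 1 = 28.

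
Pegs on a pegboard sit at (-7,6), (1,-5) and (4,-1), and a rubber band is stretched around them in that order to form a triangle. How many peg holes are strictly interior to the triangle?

By the shoelace formula, twice the signed area is |((-7)·(-5) − 1·6) + (1·(-1) − 4·(-5)) + (4·6 − (-7)·(-1))| = 65, so the area is 65/2.
Along each edge there are gcd(|Δx|,|Δy|)+1 lattice points, so counting each shared vertex once the boundary has gcd(8,11) + gcd(3,4) + gcd(11,7) = 1+1+1 = 3.
Pick's theorem gives I = A − B/2 + 1 = 65/2 − 3/2 + 1 = 32.

32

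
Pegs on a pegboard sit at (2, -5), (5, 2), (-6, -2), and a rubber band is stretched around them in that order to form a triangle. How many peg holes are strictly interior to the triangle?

By the shoelace formula, twice the signed area is |[2·2 − 5·(-5)] + [5·(-2) − (-6)·2] + [(-6)·(-5) − 2·(-2)]| = 65, so the area is 65/2.
The number of boundary lattice points is Σ gcd(|Δx|,|Δy|) = gcd(3,7) + gcd(11,4) + gcd(8,3) = 1+1+1 = 3.
By Pick's theorem A = I + B/2 − 1, so I = 65/2 − 3/2 + 1 = 32.

32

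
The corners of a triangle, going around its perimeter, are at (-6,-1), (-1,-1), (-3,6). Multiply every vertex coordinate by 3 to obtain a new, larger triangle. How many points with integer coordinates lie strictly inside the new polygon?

148

The shoelace formula gives twice the area as |((-6)·(-1) − (-1)·(-1)) + ((-1)·6 − (-3)·(-1)) + ((-3)·(-1) − (-6)·6)| = 35, so the area is 35/2.
Summing gcd(|Δx|,|Δy|) over the edges gives the boundary count: gcd(5,0) + gcd(2,7) + gcd(3,7) = 5+1+1 = 7.
Scaling by 3 multiplies the area by 3² = 9 (so the new area is 157.5) and multiplies the boundary lattice-point count by 3, giving 21.
By Pick's theorem, the interior count of the dilated polygon is 157.5 − 21/2 + 1 = 148.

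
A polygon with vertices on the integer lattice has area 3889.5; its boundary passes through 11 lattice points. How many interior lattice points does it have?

Pick's theorem A = I + B/2 − 1 rearranges to I = A − B/2 + 1 = 3889.5 − 11/2 + 1 = 3885.

3885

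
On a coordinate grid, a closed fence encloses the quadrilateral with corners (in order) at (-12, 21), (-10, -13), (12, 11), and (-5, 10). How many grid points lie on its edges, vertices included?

6

Summing gcd(|Δx|,|Δy|) over the edges gives the boundary count: gcd(2,34) + gcd(22,24) + gcd(17,1) + gcd(7,11) = 2+2+1+1 = 6.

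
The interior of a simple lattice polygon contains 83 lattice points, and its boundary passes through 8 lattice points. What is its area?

86

Pick's theorem states A = I + B/2 − 1, so A = 83 + 8/2 − 1 = 86.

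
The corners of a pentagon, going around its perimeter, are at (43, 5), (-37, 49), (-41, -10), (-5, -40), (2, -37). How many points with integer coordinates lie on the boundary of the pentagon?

The number of boundary lattice points is Σ gcd(|Δx|,|Δy|) = gcd(80,44) + gcd(4,59) + gcd(36,30) + gcd(7,3) + gcd(41,42) = 4+1+6+1+1 = 13.

13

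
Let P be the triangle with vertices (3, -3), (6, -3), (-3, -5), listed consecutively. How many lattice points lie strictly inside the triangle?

The shoelace formula gives twice the area as |[3·(-3) − 6·(-3)] + [6·(-5) − (-3)·(-3)] + [(-3)·(-3) − 3·(-5)]| = 6, so the area is 3.
Along each edge there are gcd(|Δx|,|Δy|)+1 lattice points, so counting each shared vertex once the boundary has gcd(3,0) + gcd(9,2) + gcd(6,2) = 3+1+2 = 6.
By Pick's theorem A = I + B/2 − 1, so I = 3 − 6/2 + 1 = 1.

1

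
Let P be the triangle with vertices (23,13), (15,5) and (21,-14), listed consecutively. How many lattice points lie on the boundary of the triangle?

10

Summing gcd(|Δx|,|Δy|) over the edges gives the boundary count: gcd(8,8) + gcd(6,19) + gcd(2,27) = 8+1+1 = 10.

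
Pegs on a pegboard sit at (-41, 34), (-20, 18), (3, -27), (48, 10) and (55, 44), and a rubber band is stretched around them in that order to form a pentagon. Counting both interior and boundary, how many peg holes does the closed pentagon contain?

3499

By the shoelace formula, twice the signed area is |[(-41)·18 − (-20)·34] + [(-20)·(-27) − 3·18] + [3·10 − 48·(-27)] + [48·44 − 55·10] + [55·34 − (-41)·44]| = 6990, so the area is 3495.
Summing gcd(|Δx|,|Δy|) over the edges gives the boundary count: gcd(21,16) + gcd(23,45) + gcd(45,37) + gcd(7,34) + gcd(96,10) = 1+1+1+1+2 = 6.
Pick's theorem gives I = A − B/2 + 1 = 3495 − 6/2 + 1 = 3493, so the closed region contains I + B = 3493 + 6 = 3499 lattice points.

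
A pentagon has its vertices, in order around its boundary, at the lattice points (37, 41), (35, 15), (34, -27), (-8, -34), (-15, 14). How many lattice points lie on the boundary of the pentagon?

12

The number of boundary lattice points is Σ gcd(|Δx|,|Δy|) = gcd(2,26) + gcd(1,42) + gcd(42,7) + gcd(7,48) + gcd(52,27) = 2+1+7+1+1 = 12.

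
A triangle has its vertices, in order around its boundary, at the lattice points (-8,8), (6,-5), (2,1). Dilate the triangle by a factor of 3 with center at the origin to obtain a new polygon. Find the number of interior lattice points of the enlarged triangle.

The shoelace formula gives twice the area as |[(-8)·(-5) − 6·8] + [6·1 − 2·(-5)] + [2·8 − (-8)·1]| = 32, so the area is 16.
The number of boundary lattice points is Σ gcd(|Δx|,|Δy|) = gcd(14,13) + gcd(4,6) + gcd(10,7) = 1+2+1 = 4.
Scaling by 3 multiplies the area by 3² = 9 (so the new area is 144) and multiplies the boundary lattice-point count by 3, giving 12.
By Pick's theorem, the interior count of the dilated polygon is 144 − 12/2 + 1 = 139.

139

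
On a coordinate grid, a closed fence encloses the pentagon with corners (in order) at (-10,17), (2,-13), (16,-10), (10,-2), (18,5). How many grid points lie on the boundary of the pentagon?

Along each edge there are gcd(|Δx|,|Δy|)+1 lattice points, so counting each shared vertex once the boundary has gcd(12,30) + gcd(14,3) + gcd(6,8) + gcd(8,7) + gcd(28,12) = 6+1+2+1+4 = 14.

14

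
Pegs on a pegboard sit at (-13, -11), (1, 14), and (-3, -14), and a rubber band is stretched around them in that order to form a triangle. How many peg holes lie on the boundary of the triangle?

6

Summing gcd(|Δx|,|Δy|) over the edges gives the boundary count: gcd(14,25) + gcd(4,28) + gcd(10,3) = 1+4+1 = 6.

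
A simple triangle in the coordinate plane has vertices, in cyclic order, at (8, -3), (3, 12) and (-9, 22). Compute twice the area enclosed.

By the shoelace formula, twice the signed area is |(8·12 − 3·(-3)) + (3·22 − (-9)·12) + ((-9)·(-3) − 8·22)| = 130, so the area is 65.

130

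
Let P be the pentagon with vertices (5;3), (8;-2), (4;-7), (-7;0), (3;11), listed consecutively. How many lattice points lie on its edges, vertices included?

The number of boundary lattice points is Σ gcd(|Δx|,|Δy|) = gcd(3,5) + gcd(4,5) + gcd(11,7) + gcd(10,11) + gcd(2,8) = 1+1+1+1+2 = 6.

6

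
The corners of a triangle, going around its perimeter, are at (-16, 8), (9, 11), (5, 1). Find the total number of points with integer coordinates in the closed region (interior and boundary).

125

Using the shoelace formula, 2A = |[(-16)·11 − 9·8] + [9·1 − 5·11] + [5·8 − (-16)·1]| = 238, so the area is 119.
The number of boundary lattice points is Σ gcd(|Δx|,|Δy|) = gcd(25,3) + gcd(4,10) + gcd(21,7) = 1+2+7 = 10.
Pick's theorem gives I = A − B/2 + 1 = 119 − 10/2 + 1 = 115, so the closed region contains I + B = 115 + 10 = 125 lattice points.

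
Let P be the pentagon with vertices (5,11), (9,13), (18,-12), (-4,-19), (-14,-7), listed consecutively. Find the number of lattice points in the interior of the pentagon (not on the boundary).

559

The shoelace formula gives twice the area as |(5·13 − 9·11) + (9·(-12) − 18·13) + (18·(-19) − (-4)·(-12)) + ((-4)·(-7) − (-14)·(-19)) + ((-14)·11 − 5·(-7))| = 1123, so the area is 1123/2.
Summing gcd(|Δx|,|Δy|) over the edges gives the boundary count: gcd(4,2) + gcd(9,25) + gcd(22,7) + gcd(10,12) + gcd(19,18) = 2+1+1+2+1 = 7.
Pick's theorem gives I = A − B/2 + 1 = 1123/2 − 7/2 + 1 = 559.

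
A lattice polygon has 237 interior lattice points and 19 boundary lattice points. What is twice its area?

Pick's theorem states A = I + B/2 − 1, so A = 237 + 19/2 − 1 = 491/2.
Hence 2A = 491.

491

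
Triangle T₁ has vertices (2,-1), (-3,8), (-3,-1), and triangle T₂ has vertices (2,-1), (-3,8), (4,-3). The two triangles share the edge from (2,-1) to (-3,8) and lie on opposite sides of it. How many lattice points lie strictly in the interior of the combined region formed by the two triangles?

The union is the simple quadrilateral with vertices (2,-1), (-3,-1), (-3,8), (4,-3) in order.
Using the shoelace formula, 2A = |[2·(-1) − (-3)·(-1)] + [(-3)·8 − (-3)·(-1)] + [(-3)·(-3) − 4·8] + [4·(-1) − 2·(-3)]| = 53, so the area is 53/2.
Summing gcd(|Δx|,|Δy|) over the edges gives the boundary count: gcd(5,0) + gcd(0,9) + gcd(7,11) + gcd(2,2) = 5+9+1+2 = 17.
By Pick's theorem I = A − B/2 + 1 = 53/2 − 17/2 + 1 = 19.

19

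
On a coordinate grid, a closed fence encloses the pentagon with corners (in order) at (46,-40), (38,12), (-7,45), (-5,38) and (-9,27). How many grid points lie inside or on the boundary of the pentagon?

1581

Using the shoelace formula, 2A = |[46·12 − 38·(-40)] + [38·45 − (-7)·12] + [(-7)·38 − (-5)·45] + [(-5)·27 − (-9)·38] + [(-9)·(-40) − 46·27]| = 3150, so the area is 1575.
The number of boundary lattice points is Σ gcd(|Δx|,|Δy|) = gcd(8,52) + gcd(45,33) + gcd(2,7) + gcd(4,11) + gcd(55,67) = 4+3+1+1+1 = 10.
Pick's theorem gives I = A − B/2 + 1 = 1575 − 10/2 + 1 = 1571, so the closed region contains I + B = 1571 + 10 = 1581 lattice points.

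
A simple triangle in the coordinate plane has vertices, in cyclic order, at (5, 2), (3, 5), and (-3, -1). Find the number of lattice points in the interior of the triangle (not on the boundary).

By the shoelace formula, twice the signed area is |(5·5 − 3·2) + (3·(-1) − (-3)·5) + ((-3)·2 − 5·(-1))| = 30, so the area is 15.
Summing gcd(|Δx|,|Δy|) over the edges gives the boundary count: gcd(2,3) + gcd(6,6) + gcd(8,3) = 1+6+1 = 8.
By Pick's theorem A = I + B/2 − 1, so I = 15 − 8/2 + 1 = 12.

12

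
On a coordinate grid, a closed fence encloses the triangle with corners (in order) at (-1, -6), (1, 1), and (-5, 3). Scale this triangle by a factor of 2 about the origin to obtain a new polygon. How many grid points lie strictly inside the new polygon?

89

The shoelace formula gives twice the area as |[(-1)·1 − 1·(-6)] + [1·3 − (-5)·1] + [(-5)·(-6) − (-1)·3]| = 46, so the area is 23.
The number of boundary lattice points is Σ gcd(|Δx|,|Δy|) = gcd(2,7) + gcd(6,2) + gcd(4,9) = 1+2+1 = 4.
Scaling by 2 multiplies the area by 2² = 4 (so the new area is 92) and multiplies the boundary lattice-point count by 2, giving 8.
By Pick's theorem, the interior count of the dilated polygon is 92 − 8/2 + 1 = 89.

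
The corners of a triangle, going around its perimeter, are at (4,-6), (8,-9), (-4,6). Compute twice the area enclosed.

24

Using the shoelace formula, 2A = |[4·(-9) − 8·(-6)] + [8·6 − (-4)·(-9)] + [(-4)·(-6) − 4·6]| = 24, so the area is 12.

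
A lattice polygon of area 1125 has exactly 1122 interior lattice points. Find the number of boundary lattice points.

Pick's theorem gives A = I + B/2 − 1, so B = 2(A − I + 1) = 2(1125 − 1122 + 1) = 8.

8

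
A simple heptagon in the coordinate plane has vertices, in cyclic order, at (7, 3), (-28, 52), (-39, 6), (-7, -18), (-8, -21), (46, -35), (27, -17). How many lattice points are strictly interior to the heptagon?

By the shoelace formula, twice the signed area is |[7·52 − (-28)·3] + [(-28)·6 − (-39)·52] + [(-39)·(-18) − (-7)·6] + [(-7)·(-21) − (-8)·(-18)] + [(-8)·(-35) − 46·(-21)] + [46·(-17) − 27·(-35)] + [27·3 − 7·(-17)]| = 4664, so the area is 2332.
Summing gcd(|Δx|,|Δy|) over the edges gives the boundary count: gcd(35,49) + gcd(11,46) + gcd(32,24) + gcd(1,3) + gcd(54,14) + gcd(19,18) + gcd(20,20) = 7+1+8+1+2+1+20 = 40.
By Pick's theorem A = I + B/2 − 1, so I = 2332 − 40/2 + 1 = 2313.

2313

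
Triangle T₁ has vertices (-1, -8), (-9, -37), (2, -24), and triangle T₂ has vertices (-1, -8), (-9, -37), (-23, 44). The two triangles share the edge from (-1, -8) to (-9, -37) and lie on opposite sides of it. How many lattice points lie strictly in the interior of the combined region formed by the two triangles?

The union is the simple quadrilateral with vertices (-1, -8), (2, -24), (-9, -37), (-23, 44) in order.
The shoelace formula gives twice the area as |((-1)·(-24) − 2·(-8)) + (2·(-37) − (-9)·(-24)) + ((-9)·44 − (-23)·(-37)) + ((-23)·(-8) − (-1)·44)| = 1269, so the area is 634.5.
Summing gcd(|Δx|,|Δy|) over the edges gives the boundary count: gcd(3,16) + gcd(11,13) + gcd(14,81) + gcd(22,52) = 1+1+1+2 = 5.
By Pick's theorem I = A − B/2 + 1 = 634.5 − 5/2 + 1 = 633.

633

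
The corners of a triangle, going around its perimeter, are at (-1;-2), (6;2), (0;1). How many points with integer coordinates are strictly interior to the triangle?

8

The shoelace formula gives twice the area as |[(-1)·2 − 6·(-2)] + [6·1 − 0·2] + [0·(-2) − (-1)·1]| = 17, so the area is 17/2.
The number of boundary lattice points is Σ gcd(|Δx|,|Δy|) = gcd(7,4) + gcd(6,1) + gcd(1,3) = 1+1+1 = 3.
Pick's theorem gives I = A − B/2 + 1 = 17/2 − 3/2 + 1 = 8.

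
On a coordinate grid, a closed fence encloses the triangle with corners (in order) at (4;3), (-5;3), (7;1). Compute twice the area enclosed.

18

By the shoelace formula, twice the signed area is |(4·3 − (-5)·3) + ((-5)·1 − 7·3) + (7·3 − 4·1)| = 18, so the area is 9.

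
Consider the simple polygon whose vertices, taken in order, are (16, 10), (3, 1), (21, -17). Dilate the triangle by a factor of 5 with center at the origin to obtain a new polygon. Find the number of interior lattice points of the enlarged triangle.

The shoelace formula gives twice the area as |[16·1 − 3·10] + [3·(-17) − 21·1] + [21·10 − 16·(-17)]| = 396, so the area is 198.
Along each edge there are gcd(|Δx|,|Δy|)+1 lattice points, so counting each shared vertex once the boundary has gcd(13,9) + gcd(18,18) + gcd(5,27) = 1+18+1 = 20.
Scaling by 5 multiplies the area by 5² = 25 (so the new area is 4950) and multiplies the boundary lattice-point count by 5, giving 100.
By Pick's theorem, the interior count of the dilated polygon is 4950 − 100/2 + 1 = 4901.

4901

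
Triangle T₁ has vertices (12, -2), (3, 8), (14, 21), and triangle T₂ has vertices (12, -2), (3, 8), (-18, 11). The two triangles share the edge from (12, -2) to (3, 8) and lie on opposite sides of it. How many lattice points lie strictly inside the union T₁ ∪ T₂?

The union is the simple quadrilateral with vertices (12, -2), (14, 21), (3, 8), (-18, 11) in order.
Using the shoelace formula, 2A = |[12·21 − 14·(-2)] + [14·8 − 3·21] + [3·11 − (-18)·8] + [(-18)·(-2) − 12·11]| = 410, so the area is 205.
The number of boundary lattice points is Σ gcd(|Δx|,|Δy|) = gcd(2,23) + gcd(11,13) + gcd(21,3) + gcd(30,13) = 1+1+3+1 = 6.
By Pick's theorem I = A − B/2 + 1 = 205 − 6/2 + 1 = 203.

203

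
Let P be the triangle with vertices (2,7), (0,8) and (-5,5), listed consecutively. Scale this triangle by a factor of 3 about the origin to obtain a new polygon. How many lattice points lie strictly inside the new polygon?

46

By the shoelace formula, twice the signed area is |[2·8 − 0·7] + [0·5 − (-5)·8] + [(-5)·7 − 2·5]| = 11, so the area is 5.5.
Summing gcd(|Δx|,|Δy|) over the edges gives the boundary count: gcd(2,1) + gcd(5,3) + gcd(7,2) = 1+1+1 = 3.
Scaling by 3 multiplies the area by 3² = 9 (so the new area is 49.5) and multiplies the boundary lattice-point count by 3, giving 9.
By Pick's theorem, the interior count of the dilated polygon is 49.5 − 9/2 + 1 = 46.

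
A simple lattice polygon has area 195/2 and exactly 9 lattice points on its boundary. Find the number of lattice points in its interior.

94

From Pick's theorem, I = A − B/2 + 1 = 195/2 − 9/2 + 1 = 94.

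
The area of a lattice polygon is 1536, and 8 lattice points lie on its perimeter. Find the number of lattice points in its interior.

Pick's theorem A = I + B/2 − 1 rearranges to I = A − B/2 + 1 = 1536 − 8/2 + 1 = 1533.

1533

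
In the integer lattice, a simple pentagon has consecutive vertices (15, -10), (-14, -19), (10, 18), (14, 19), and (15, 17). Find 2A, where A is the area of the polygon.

Using the shoelace formula, 2A = |[15·(-19) − (-14)·(-10)] + [(-14)·18 − 10·(-19)] + [10·19 − 14·18] + [14·17 − 15·19] + [15·(-10) − 15·17]| = 1001, so the area is 1001/2.

1001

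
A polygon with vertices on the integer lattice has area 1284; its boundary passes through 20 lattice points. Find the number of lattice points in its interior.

1275

From Pick's theorem, I = A − B/2 + 1 = 1284 − 20/2 + 1 = 1275.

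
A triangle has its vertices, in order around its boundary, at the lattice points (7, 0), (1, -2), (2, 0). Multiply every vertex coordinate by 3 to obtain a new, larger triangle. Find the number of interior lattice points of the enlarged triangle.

34

Using the shoelace formula, 2A = |[7·(-2) − 1·0] + [1·0 − 2·(-2)] + [2·0 − 7·0]| = 10, so the area is 5.
The number of boundary lattice points is Σ gcd(|Δx|,|Δy|) = gcd(6,2) + gcd(1,2) + gcd(5,0) = 2+1+5 = 8.
Scaling by 3 multiplies the area by 3² = 9 (so the new area is 45) and multiplies the boundary lattice-point count by 3, giving 24.
By Pick's theorem, the interior count of the dilated polygon is 45 − 24/2 + 1 = 34.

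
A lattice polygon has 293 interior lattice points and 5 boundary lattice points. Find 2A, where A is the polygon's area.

589

Pick's theorem states A = I + B/2 − 1, so A = 293 + 5/2 − 1 = 589/2.
Hence 2A = 589.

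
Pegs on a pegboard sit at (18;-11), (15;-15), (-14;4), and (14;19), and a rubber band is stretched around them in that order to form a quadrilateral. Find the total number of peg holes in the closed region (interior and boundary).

540

By the shoelace formula, twice the signed area is |[18·(-15) − 15·(-11)] + [15·4 − (-14)·(-15)] + [(-14)·19 − 14·4] + [14·(-11) − 18·19]| = 1073, so the area is 1073/2.
The number of boundary lattice points is Σ gcd(|Δx|,|Δy|) = gcd(3,4) + gcd(29,19) + gcd(28,15) + gcd(4,30) = 1+1+1+2 = 5.
Pick's theorem gives I = A − B/2 + 1 = 1073/2 − 5/2 + 1 = 535, so the closed region contains I + B = 535 + 5 = 540 lattice points.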